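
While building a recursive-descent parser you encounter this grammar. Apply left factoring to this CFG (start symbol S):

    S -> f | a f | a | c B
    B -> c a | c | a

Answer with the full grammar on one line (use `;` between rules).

S -> f | c B | a S'; B -> a | c B'; S' -> f | ε; B' -> a | ε

S has alternatives sharing prefix 'a': factor to S → a S' with S' → f | ε.
B has alternatives sharing prefix 'c': factor to B → c B' with B' → a | ε.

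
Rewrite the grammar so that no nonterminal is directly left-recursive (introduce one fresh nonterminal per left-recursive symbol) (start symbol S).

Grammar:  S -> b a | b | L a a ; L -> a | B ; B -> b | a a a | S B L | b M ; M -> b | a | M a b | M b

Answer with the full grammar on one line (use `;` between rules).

M is directly left-recursive.
For M: α = {a b, b}, β = {b, a}. Rewrite as M → β M' and M' → α M' | ε.

S -> b a | b | L a a; L -> a | B; B -> b | a a a | S B L | b M; M -> b M' | a M'; M' -> a b M' | b M' | ε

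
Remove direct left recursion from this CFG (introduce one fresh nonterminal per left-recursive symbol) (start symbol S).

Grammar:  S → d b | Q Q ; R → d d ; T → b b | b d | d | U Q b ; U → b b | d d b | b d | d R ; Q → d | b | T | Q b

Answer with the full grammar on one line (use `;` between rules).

S → d b | Q Q; R → d d; T → b b | b d | d | U Q b; U → b b | d d b | b d | d R; Q → d Q' | b Q' | T Q'; Q' → b Q' | ε

Q is directly left-recursive.
For Q: α = {b}, β = {d, b, T}. Rewrite as Q → β Q' and Q' → α Q' | ε.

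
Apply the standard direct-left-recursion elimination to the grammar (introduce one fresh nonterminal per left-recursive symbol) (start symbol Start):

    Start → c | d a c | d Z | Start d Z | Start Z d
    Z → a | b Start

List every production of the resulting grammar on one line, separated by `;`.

Start → c Start1 | d a c Start1 | d Z Start1; Z → a | b Start; Start1 → d Z Start1 | Z d Start1 | ε

Left recursion appears on Start.
For Start: α = {d Z, Z d}, β = {c, d a c, d Z}. Rewrite as Start → β Start1 and Start1 → α Start1 | ε.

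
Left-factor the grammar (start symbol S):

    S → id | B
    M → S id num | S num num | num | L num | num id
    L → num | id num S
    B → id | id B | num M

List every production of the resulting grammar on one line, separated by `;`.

M has alternatives sharing prefix 'S': factor to M → S M' with M' → id num | num num.
M has alternatives sharing prefix 'num': factor to M → num M'' with M'' → ε | id.
B has alternatives sharing prefix 'id': factor to B → id B' with B' → ε | B.

S → id | B; M → L num | S M' | num M''; L → num | id num S; B → num M | id B'; M' → id num | num num; M'' → ε | id; B' → ε | B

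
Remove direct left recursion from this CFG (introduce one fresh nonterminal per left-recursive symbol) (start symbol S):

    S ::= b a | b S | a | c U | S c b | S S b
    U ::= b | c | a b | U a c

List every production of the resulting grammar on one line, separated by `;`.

S ::= b a S' | b S S' | a S' | c U S'; U ::= b U' | c U' | a b U'; S' ::= c b S' | S b S' | ε; U' ::= a c U' | ε

S, U are directly left-recursive.
For S: α = {c b, S b}, β = {b a, b S, a, c U}. Rewrite as S → β S' and S' → α S' | ε.
For U: α = {a c}, β = {b, c, a b}. Rewrite as U → β U' and U' → α U' | ε.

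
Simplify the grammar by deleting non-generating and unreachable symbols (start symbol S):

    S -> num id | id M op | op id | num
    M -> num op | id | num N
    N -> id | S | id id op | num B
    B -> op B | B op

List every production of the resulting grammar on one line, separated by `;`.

S -> num id | id M op | op id | num; M -> num op | id | num N; N -> id | S | id id op

Generating nonterminals: {M, N, S}.
Reachable from S after that: {M, N, S}.
Removed useless symbols: {B} and every production mentioning them.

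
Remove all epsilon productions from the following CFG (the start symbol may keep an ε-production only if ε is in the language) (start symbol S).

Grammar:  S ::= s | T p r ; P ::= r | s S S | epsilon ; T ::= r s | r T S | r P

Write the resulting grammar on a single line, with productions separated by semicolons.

Nullable set = {P}.
ε ∉ L(G), so no ε-production is kept.
Expand every rule over subsets of its nullable positions: T → r P gives r P | r.

S ::= s | T p r; P ::= r | s S S; T ::= r s | r T S | r P | r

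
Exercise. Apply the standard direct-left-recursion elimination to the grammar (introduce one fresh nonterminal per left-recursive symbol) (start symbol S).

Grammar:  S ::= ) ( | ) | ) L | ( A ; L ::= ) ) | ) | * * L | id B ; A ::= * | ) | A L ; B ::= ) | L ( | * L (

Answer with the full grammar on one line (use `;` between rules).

S ::= ) ( | ) | ) L | ( A; L ::= ) ) | ) | * * L | id B; A ::= * A' | ) A'; B ::= ) | L ( | * L (; A' ::= L A' | epsilon

Directly left-recursive nonterminal: A.
For A: α = {L}, β = {*, )}. Rewrite as A → β A' and A' → α A' | ε.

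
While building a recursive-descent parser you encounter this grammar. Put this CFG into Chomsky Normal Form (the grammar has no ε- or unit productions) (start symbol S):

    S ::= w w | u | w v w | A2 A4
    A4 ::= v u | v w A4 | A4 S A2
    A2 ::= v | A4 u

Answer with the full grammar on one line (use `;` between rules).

S ::= X1 X1 | u | X1 Y1 | A2 A4; A4 ::= X2 X3 | X2 Y2 | A4 Y3; A2 ::= v | A4 X3; X1 ::= w; X2 ::= v; X3 ::= u; Y1 ::= X2 X1; Y2 ::= X1 A4; Y3 ::= S A2

Introduce a nonterminal for each terminal appearing in a rule of length ≥ 2: X1 → w, X2 → v, X3 → u.
Binarize each right-hand side of length ≥ 3 by chaining fresh nonterminals (Y1, Y2, …): affected rules were S → X1 X2 X1; A4 → X2 X1 A4; A4 → A4 S A2.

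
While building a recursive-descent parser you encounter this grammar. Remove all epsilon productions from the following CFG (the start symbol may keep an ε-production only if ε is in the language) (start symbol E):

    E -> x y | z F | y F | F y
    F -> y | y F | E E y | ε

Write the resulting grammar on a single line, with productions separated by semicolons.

The nullable symbols are {F}.
ε ∉ L(G), so no ε-production is kept.
Add the nullable-subset variants: E → z F gives z F | z. E → y F gives y F | y.

E -> x y | z F | z | y F | y | F y; F -> y | y F | E E y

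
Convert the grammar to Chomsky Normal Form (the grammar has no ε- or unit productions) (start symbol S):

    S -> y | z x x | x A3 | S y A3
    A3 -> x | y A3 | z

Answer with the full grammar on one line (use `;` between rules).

S -> y | X1 Y1 | X2 A3 | S Y2; A3 -> x | X3 A3 | z; X1 -> z; X2 -> x; X3 -> y; Y1 -> X2 X2; Y2 -> X3 A3

Introduce a nonterminal for each terminal appearing in a rule of length ≥ 2: X1 → z, X2 → x, X3 → y.
Binarize each right-hand side of length ≥ 3 by chaining fresh nonterminals (Y1, Y2, …): affected rules were S → X1 X2 X2; S → S X3 A3.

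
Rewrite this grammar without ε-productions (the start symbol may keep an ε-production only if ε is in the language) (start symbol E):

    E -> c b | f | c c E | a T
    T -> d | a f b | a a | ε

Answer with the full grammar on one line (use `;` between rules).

Nullable set = {T}.
ε ∉ L(G), so no ε-production is kept.
Expand every rule over subsets of its nullable positions: E → a T gives a T | a.

E -> c b | f | c c E | a T | a; T -> d | a f b | a a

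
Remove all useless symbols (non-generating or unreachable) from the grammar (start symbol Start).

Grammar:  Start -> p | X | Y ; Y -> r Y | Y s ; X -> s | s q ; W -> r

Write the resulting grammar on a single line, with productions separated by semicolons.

Start -> p | X; X -> s | s q

Generating nonterminals: {Start, W, X}.
Reachable from Start after that: {Start, X}.
Removed useless symbols: {W, Y} and every production mentioning them.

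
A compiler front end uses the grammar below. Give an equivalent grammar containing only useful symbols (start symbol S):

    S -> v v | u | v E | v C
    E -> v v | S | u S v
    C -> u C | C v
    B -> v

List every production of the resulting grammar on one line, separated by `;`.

S -> v v | u | v E; E -> v v | S | u S v

Generating nonterminals: {B, E, S}.
Reachable from S after that: {E, S}.
Removed useless symbols: {B, C} and every production mentioning them.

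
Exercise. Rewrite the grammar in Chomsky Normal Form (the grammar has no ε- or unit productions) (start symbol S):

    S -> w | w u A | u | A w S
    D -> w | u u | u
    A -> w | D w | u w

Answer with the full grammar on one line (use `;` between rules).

S -> w | X1 Y1 | u | A Y2; D -> w | X2 X2 | u; A -> w | D X1 | X2 X1; X1 -> w; X2 -> u; Y1 -> X2 A; Y2 -> X1 S

Introduce a nonterminal for each terminal appearing in a rule of length ≥ 2: X1 → w, X2 → u.
Binarize each right-hand side of length ≥ 3 by chaining fresh nonterminals (Y1, Y2, …): affected rules were S → X1 X2 A; S → A X1 S.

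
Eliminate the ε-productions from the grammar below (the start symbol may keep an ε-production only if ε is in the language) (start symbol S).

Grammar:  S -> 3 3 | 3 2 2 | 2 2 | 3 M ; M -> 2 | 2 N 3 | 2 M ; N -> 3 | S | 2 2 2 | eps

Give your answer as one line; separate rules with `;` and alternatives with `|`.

S -> 3 3 | 3 2 2 | 2 2 | 3 M; M -> 2 | 2 N 3 | 2 3 | 2 M; N -> 3 | S | 2 2 2

Nullable set = {N}.
ε ∉ L(G), so no ε-production is kept.
Add the nullable-subset variants: M → 2 N 3 gives 2 N 3 | 2 3.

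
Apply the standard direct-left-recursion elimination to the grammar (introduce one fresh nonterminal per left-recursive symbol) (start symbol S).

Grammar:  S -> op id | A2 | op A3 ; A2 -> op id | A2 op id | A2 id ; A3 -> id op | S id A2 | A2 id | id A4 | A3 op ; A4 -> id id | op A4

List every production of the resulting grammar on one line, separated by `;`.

Left recursion appears on A2, A3.
For A2: α = {op id, id}, β = {op id}. Rewrite as A2 → β A2' and A2' → α A2' | ε.
For A3: α = {op}, β = {id op, S id A2, A2 id, id A4}. Rewrite as A3 → β A3' and A3' → α A3' | ε.

S -> op id | A2 | op A3; A2 -> op id A2'; A3 -> id op A3' | S id A2 A3' | A2 id A3' | id A4 A3'; A4 -> id id | op A4; A2' -> op id A2' | id A2' | ε; A3' -> op A3' | ε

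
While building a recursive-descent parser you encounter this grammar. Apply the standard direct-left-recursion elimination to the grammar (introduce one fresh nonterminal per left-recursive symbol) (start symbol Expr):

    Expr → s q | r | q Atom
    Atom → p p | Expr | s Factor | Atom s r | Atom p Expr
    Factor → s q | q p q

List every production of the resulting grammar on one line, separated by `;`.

Left recursion appears on Atom.
For Atom: α = {s r, p Expr}, β = {p p, Expr, s Factor}. Rewrite as Atom → β Atom1 and Atom1 → α Atom1 | ε.

Expr → s q | r | q Atom; Atom → p p Atom1 | Expr Atom1 | s Factor Atom1; Factor → s q | q p q; Atom1 → s r Atom1 | p Expr Atom1 | ε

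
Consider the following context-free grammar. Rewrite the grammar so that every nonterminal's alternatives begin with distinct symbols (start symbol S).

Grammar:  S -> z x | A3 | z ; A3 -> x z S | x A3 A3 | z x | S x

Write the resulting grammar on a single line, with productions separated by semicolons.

S -> A3 | z S'; A3 -> z x | S x | x A3'; S' -> x | epsilon; A3' -> z S | A3 A3

S has alternatives sharing prefix 'z': factor to S → z S' with S' → x | ε.
A3 has alternatives sharing prefix 'x': factor to A3 → x A3' with A3' → z S | A3 A3.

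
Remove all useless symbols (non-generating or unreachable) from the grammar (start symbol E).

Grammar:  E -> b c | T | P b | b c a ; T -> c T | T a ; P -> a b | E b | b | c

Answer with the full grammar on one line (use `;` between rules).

E -> b c | P b | b c a; P -> a b | E b | b | c

Generating nonterminals: {E, P}.
Reachable from E after that: {E, P}.
Removed useless symbols: {T} and every production mentioning them.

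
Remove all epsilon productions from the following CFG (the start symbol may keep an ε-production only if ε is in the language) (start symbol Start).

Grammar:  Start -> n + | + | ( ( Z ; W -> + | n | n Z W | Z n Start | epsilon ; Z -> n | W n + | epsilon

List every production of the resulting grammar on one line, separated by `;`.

Start -> n + | + | ( ( Z | ( (; W -> + | n | n Z W | n Z | n W | Z n Start | n Start; Z -> n | W n + | n +

The nullable symbols are {W, Z}.
ε ∉ L(G), so no ε-production is kept.
Expand every rule over subsets of its nullable positions: Start → ( ( Z gives ( ( Z | ( (. W → n Z W gives n Z W | n Z | n W. W → Z n Start gives Z n Start | n Start. Z → W n + gives W n + | n +.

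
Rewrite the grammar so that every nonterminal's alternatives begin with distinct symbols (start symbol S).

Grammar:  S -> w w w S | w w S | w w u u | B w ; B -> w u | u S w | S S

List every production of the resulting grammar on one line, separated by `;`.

S -> B w | w w S'; B -> w u | u S w | S S; S' -> w S | S | u u

S has alternatives sharing prefix 'w w': factor to S → w w S' with S' → w S | S | u u.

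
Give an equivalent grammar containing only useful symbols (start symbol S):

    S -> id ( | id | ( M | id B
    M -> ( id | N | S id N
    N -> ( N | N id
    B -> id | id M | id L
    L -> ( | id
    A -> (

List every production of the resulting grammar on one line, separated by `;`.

Generating nonterminals: {A, B, L, M, S}.
Reachable from S after that: {B, L, M, S}.
Removed useless symbols: {A, N} and every production mentioning them.

S -> id ( | id | ( M | id B; M -> ( id; B -> id | id M | id L; L -> ( | id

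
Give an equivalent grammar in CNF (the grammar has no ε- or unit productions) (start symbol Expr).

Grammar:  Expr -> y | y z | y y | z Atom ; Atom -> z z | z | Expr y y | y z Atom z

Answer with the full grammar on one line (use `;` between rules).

Introduce a nonterminal for each terminal appearing in a rule of length ≥ 2: X1 → y, X2 → z.
Binarize each right-hand side of length ≥ 3 by chaining fresh nonterminals (Y1, Y2, …): affected rules were Atom → Expr X1 X1; Atom → X1 X2 Atom X2.

Expr -> y | X1 X2 | X1 X1 | X2 Atom; Atom -> X2 X2 | z | Expr Y1 | X1 Y2; X1 -> y; X2 -> z; Y1 -> X1 X1; Y2 -> X2 Y3; Y3 -> Atom X2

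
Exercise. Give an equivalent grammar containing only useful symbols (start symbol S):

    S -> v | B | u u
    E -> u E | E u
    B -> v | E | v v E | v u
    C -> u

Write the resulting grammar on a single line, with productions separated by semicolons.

Generating nonterminals: {B, C, S}.
Reachable from S after that: {B, S}.
Removed useless symbols: {C, E} and every production mentioning them.

S -> v | B | u u; B -> v | v u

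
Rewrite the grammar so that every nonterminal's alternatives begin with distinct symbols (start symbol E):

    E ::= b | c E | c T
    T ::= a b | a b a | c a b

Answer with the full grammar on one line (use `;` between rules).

E has alternatives sharing prefix 'c': factor to E → c E' with E' → E | T.
T has alternatives sharing prefix 'a b': factor to T → a b T' with T' → ε | a.

E ::= b | c E'; T ::= c a b | a b T'; E' ::= E | T; T' ::= ε | a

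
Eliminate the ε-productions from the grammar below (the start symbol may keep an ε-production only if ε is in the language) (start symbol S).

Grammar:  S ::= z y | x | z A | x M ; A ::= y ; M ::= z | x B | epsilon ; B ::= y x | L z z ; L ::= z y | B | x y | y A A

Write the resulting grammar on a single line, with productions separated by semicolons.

S ::= z y | x | z A | x M; A ::= y; M ::= z | x B; B ::= y x | L z z; L ::= z y | B | x y | y A A

Nullable set = {M}.
ε ∉ L(G), so no ε-production is kept.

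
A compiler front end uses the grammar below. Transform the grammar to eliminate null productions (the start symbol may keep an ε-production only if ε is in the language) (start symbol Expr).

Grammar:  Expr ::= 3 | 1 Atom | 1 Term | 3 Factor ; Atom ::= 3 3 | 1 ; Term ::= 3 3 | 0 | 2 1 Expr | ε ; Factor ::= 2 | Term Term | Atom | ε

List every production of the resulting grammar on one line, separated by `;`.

Expr ::= 3 | 1 Atom | 1 Term | 1 | 3 Factor; Atom ::= 3 3 | 1; Term ::= 3 3 | 0 | 2 1 Expr; Factor ::= 2 | Term Term | Term | Atom

The nullable symbols are {Factor, Term}.
ε ∉ L(G), so no ε-production is kept.
For each production, add variants omitting each subset of nullable occurrences: Expr → 1 Term gives 1 Term | 1. Factor → Term Term gives Term Term | Term.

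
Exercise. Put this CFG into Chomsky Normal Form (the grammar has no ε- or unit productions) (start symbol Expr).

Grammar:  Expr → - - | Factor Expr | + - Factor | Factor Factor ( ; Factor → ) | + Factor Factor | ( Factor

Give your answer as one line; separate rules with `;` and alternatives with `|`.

Expr → X1 X1 | Factor Expr | X2 Y1 | Factor Y2; Factor → ) | X2 Y3 | X3 Factor; X1 → -; X2 → +; X3 → (; Y1 → X1 Factor; Y2 → Factor X3; Y3 → Factor Factor

Introduce a nonterminal for each terminal appearing in a rule of length ≥ 2: X1 → -, X2 → +, X3 → (.
Binarize each right-hand side of length ≥ 3 by chaining fresh nonterminals (Y1, Y2, …): affected rules were Expr → X2 X1 Factor; Expr → Factor Factor X3; Factor → X2 Factor Factor.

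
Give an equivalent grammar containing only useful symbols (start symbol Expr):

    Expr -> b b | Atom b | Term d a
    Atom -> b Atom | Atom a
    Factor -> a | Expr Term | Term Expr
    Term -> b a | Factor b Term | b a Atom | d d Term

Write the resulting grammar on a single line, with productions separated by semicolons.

Generating nonterminals: {Expr, Factor, Term}.
Reachable from Expr after that: {Expr, Factor, Term}.
Removed useless symbols: {Atom} and every production mentioning them.

Expr -> b b | Term d a; Factor -> a | Expr Term | Term Expr; Term -> b a | Factor b Term | d d Term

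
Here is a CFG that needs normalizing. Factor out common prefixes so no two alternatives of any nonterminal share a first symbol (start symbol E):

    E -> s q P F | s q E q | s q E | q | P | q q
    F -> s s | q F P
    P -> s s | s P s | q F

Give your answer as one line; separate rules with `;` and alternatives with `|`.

E -> P | s q E' | q E''; F -> s s | q F P; P -> q F | s P'; E' -> P F | E E'''; E'' -> ε | q; P' -> s | P s; E''' -> q | ε

E has alternatives sharing prefix 's q': factor to E → s q E' with E' → P F | E q | E.
E has alternatives sharing prefix 'q': factor to E → q E'' with E'' → ε | q.
P has alternatives sharing prefix 's': factor to P → s P' with P' → s | P s.
E' has alternatives sharing prefix 'E': factor to E' → E E''' with E''' → q | ε.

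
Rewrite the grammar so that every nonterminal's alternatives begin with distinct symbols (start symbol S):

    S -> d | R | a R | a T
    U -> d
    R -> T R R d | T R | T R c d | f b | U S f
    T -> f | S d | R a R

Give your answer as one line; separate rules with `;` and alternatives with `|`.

S has alternatives sharing prefix 'a': factor to S → a S' with S' → R | T.
R has alternatives sharing prefix 'T R': factor to R → T R R' with R' → R d | ε | c d.

S -> d | R | a S'; U -> d; R -> f b | U S f | T R R'; T -> f | S d | R a R; S' -> R | T; R' -> R d | ε | c d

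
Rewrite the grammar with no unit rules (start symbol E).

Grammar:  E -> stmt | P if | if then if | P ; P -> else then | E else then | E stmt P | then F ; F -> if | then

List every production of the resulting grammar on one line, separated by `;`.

Unit pairs: E ⇒* {P}.
Replace each nonterminal's rules with the union of the non-unit rules of every nonterminal it unit-derives.

E -> stmt | P if | if then if | else then | E else then | E stmt P | then F; P -> else then | E else then | E stmt P | then F; F -> if | then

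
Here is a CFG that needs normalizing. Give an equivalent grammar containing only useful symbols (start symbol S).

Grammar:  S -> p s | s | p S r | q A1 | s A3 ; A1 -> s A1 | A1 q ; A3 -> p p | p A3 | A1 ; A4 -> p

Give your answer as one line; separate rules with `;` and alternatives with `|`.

Generating nonterminals: {A3, A4, S}.
Reachable from S after that: {A3, S}.
Removed useless symbols: {A1, A4} and every production mentioning them.

S -> p s | s | p S r | s A3; A3 -> p p | p A3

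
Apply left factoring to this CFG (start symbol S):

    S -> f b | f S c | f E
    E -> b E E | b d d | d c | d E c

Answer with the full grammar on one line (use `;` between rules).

S -> f S'; E -> b E' | d E''; S' -> b | S c | E; E' -> E E | d d; E'' -> c | E c

S has alternatives sharing prefix 'f': factor to S → f S' with S' → b | S c | E.
E has alternatives sharing prefix 'b': factor to E → b E' with E' → E E | d d.
E has alternatives sharing prefix 'd': factor to E → d E'' with E'' → c | E c.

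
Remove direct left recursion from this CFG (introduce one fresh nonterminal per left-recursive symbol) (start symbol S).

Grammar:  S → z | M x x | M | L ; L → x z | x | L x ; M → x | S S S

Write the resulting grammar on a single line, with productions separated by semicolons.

S → z | M x x | M | L; L → x z L' | x L'; M → x | S S S; L' → x L' | ε

Left recursion appears on L.
For L: α = {x}, β = {x z, x}. Rewrite as L → β L' and L' → α L' | ε.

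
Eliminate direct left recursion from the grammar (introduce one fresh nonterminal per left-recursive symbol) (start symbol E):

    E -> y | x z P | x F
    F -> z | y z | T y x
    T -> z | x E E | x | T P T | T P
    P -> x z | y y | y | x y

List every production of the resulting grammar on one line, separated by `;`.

E -> y | x z P | x F; F -> z | y z | T y x; T -> z T' | x E E T' | x T'; P -> x z | y y | y | x y; T' -> P T T' | P T' | ε

Left recursion appears on T.
For T: α = {P T, P}, β = {z, x E E, x}. Rewrite as T → β T' and T' → α T' | ε.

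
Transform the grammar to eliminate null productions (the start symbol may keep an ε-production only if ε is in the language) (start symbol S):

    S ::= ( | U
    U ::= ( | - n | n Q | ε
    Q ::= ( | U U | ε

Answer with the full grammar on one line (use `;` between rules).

S ::= ( | U | ε; U ::= ( | - n | n Q | n; Q ::= ( | U U | U

Nullable nonterminals: {Q, S, U}.
ε ∈ L(G) since S is nullable, so keep S → ε.
Add the nullable-subset variants: U → n Q gives n Q | n. Q → U U gives U U | U.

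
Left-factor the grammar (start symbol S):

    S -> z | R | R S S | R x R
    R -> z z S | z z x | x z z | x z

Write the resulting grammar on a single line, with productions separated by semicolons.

S has alternatives sharing prefix 'R': factor to S → R S' with S' → ε | S S | x R.
R has alternatives sharing prefix 'z z': factor to R → z z R' with R' → S | x.
R has alternatives sharing prefix 'x z': factor to R → x z R'' with R'' → z | ε.

S -> z | R S'; R -> z z R' | x z R''; S' -> ε | S S | x R; R' -> S | x; R'' -> z | ε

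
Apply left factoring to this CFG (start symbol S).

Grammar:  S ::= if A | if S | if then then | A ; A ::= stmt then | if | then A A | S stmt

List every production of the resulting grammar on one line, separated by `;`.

S ::= A | if S'; A ::= stmt then | if | then A A | S stmt; S' ::= A | S | then then

S has alternatives sharing prefix 'if': factor to S → if S' with S' → A | S | then then.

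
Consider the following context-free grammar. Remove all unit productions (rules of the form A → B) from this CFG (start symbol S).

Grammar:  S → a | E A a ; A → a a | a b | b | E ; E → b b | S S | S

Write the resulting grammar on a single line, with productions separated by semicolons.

S → a | E A a; A → b b | S S | a | E A a | a a | a b | b; E → b b | S S | a | E A a

Unit pairs: A ⇒* {E, S}; E ⇒* {S}.
For each unit pair (A, B), copy every non-unit production of B to A, then drop all unit productions.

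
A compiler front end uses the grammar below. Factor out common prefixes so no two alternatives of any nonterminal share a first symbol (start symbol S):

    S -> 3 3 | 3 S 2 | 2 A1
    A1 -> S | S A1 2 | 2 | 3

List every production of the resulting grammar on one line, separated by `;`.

S -> 2 A1 | 3 S'; A1 -> 2 | 3 | S A1'; S' -> 3 | S 2; A1' -> ε | A1 2

S has alternatives sharing prefix '3': factor to S → 3 S' with S' → 3 | S 2.
A1 has alternatives sharing prefix 'S': factor to A1 → S A1' with A1' → ε | A1 2.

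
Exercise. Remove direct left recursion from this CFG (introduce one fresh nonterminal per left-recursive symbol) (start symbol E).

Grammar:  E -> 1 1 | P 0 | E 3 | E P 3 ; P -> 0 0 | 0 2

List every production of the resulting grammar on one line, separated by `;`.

Directly left-recursive nonterminal: E.
For E: α = {3, P 3}, β = {1 1, P 0}. Rewrite as E → β E' and E' → α E' | ε.

E -> 1 1 E' | P 0 E'; P -> 0 0 | 0 2; E' -> 3 E' | P 3 E' | ε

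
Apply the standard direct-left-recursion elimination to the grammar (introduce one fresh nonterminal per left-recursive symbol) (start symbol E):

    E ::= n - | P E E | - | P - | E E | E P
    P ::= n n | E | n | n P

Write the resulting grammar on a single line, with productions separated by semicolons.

Directly left-recursive nonterminal: E.
For E: α = {E, P}, β = {n -, P E E, -, P -}. Rewrite as E → β E' and E' → α E' | ε.

E ::= n - E' | P E E E' | - E' | P - E'; P ::= n n | E | n | n P; E' ::= E E' | P E' | epsilon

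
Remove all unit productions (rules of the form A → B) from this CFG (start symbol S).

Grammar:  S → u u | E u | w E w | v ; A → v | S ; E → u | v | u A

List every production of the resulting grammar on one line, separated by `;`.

Unit pairs: A ⇒* {S}.
For each unit pair (A, B), copy every non-unit production of B to A, then drop all unit productions.

S → u u | E u | w E w | v; A → u u | E u | w E w | v; E → u | v | u A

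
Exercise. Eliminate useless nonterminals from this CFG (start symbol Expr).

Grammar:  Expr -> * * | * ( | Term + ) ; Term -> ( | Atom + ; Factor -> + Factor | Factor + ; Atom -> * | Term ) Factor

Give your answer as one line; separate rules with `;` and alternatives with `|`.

Generating nonterminals: {Atom, Expr, Term}.
Reachable from Expr after that: {Atom, Expr, Term}.
Removed useless symbols: {Factor} and every production mentioning them.

Expr -> * * | * ( | Term + ); Term -> ( | Atom +; Atom -> *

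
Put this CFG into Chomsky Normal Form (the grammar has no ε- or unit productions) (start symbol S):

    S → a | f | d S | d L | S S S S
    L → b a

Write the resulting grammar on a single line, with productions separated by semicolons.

Introduce a nonterminal for each terminal appearing in a rule of length ≥ 2: X1 → d, X2 → b, X3 → a.
Binarize each right-hand side of length ≥ 3 by chaining fresh nonterminals (Y1, Y2, …): affected rules were S → S S S S.

S → a | f | X1 S | X1 L | S Y1; L → X2 X3; X1 → d; X2 → b; X3 → a; Y1 → S Y2; Y2 → S S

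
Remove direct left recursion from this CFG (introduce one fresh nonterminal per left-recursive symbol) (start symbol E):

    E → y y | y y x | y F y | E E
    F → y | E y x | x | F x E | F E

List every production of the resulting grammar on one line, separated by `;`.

E → y y E' | y y x E' | y F y E'; F → y F' | E y x F' | x F'; E' → E E' | ε; F' → x E F' | E F' | ε

Directly left-recursive nonterminals: E, F.
For E: α = {E}, β = {y y, y y x, y F y}. Rewrite as E → β E' and E' → α E' | ε.
For F: α = {x E, E}, β = {y, E y x, x}. Rewrite as F → β F' and F' → α F' | ε.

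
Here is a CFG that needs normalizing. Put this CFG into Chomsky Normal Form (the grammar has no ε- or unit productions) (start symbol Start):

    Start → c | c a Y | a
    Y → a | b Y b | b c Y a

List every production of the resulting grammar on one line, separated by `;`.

Introduce a nonterminal for each terminal appearing in a rule of length ≥ 2: X1 → c, X2 → a, X3 → b.
Binarize each right-hand side of length ≥ 3 by chaining fresh nonterminals (Y1, Y2, …): affected rules were Start → X1 X2 Y; Y → X3 Y X3; Y → X3 X1 Y X2.

Start → c | X1 Y1 | a; Y → a | X3 Y2 | X3 Y3; X1 → c; X2 → a; X3 → b; Y1 → X2 Y; Y2 → Y X3; Y3 → X1 Y4; Y4 → Y X2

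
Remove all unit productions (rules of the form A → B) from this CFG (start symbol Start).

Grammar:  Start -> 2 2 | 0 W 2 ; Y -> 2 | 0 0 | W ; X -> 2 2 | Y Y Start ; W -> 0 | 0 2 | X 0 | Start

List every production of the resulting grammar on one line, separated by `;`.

Unit pairs: W ⇒* {Start}; Y ⇒* {Start, W}.
Replace each nonterminal's rules with the union of the non-unit rules of every nonterminal it unit-derives.

Start -> 2 2 | 0 W 2; Y -> 2 2 | 0 W 2 | 0 | 0 2 | X 0 | 2 | 0 0; X -> 2 2 | Y Y Start; W -> 2 2 | 0 W 2 | 0 | 0 2 | X 0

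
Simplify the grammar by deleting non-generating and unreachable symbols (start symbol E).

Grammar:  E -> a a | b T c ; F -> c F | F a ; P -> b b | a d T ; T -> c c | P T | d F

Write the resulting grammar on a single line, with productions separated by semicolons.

E -> a a | b T c; P -> b b | a d T; T -> c c | P T

Generating nonterminals: {E, P, T}.
Reachable from E after that: {E, P, T}.
Removed useless symbols: {F} and every production mentioning them.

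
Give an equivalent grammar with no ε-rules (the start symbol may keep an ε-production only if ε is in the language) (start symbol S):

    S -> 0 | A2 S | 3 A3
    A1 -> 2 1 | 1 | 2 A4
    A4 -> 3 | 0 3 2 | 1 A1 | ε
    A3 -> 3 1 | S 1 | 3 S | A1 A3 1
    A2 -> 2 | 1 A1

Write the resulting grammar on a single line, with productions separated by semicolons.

S -> 0 | A2 S | 3 A3; A1 -> 2 1 | 1 | 2 A4 | 2; A4 -> 3 | 0 3 2 | 1 A1; A3 -> 3 1 | S 1 | 3 S | A1 A3 1; A2 -> 2 | 1 A1

The nullable symbols are {A4}.
ε ∉ L(G), so no ε-production is kept.
For each production, add variants omitting each subset of nullable occurrences: A1 → 2 A4 gives 2 A4 | 2.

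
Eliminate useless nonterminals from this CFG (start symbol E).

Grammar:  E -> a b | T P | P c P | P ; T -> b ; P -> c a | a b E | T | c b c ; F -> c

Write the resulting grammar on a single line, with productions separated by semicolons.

E -> a b | T P | P c P | P; T -> b; P -> c a | a b E | T | c b c

Generating nonterminals: {E, F, P, T}.
Reachable from E after that: {E, P, T}.
Removed useless symbols: {F} and every production mentioning them.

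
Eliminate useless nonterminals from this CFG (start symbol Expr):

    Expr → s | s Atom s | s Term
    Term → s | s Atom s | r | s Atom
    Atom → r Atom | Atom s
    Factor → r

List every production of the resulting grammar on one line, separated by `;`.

Expr → s | s Term; Term → s | r

Generating nonterminals: {Expr, Factor, Term}.
Reachable from Expr after that: {Expr, Term}.
Removed useless symbols: {Atom, Factor} and every production mentioning them.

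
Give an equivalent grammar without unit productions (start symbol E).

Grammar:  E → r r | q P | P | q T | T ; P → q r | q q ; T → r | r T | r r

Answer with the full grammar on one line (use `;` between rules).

E → r r | q P | q T | q r | q q | r | r T; P → q r | q q; T → r | r T | r r

Unit pairs: E ⇒* {P, T}.
For each unit pair (A, B), copy every non-unit production of B to A, then drop all unit productions.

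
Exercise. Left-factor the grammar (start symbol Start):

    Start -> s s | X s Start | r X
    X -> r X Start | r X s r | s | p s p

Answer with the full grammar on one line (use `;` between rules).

X has alternatives sharing prefix 'r X': factor to X → r X X1 with X1 → Start | s r.

Start -> s s | X s Start | r X; X -> s | p s p | r X X1; X1 -> Start | s r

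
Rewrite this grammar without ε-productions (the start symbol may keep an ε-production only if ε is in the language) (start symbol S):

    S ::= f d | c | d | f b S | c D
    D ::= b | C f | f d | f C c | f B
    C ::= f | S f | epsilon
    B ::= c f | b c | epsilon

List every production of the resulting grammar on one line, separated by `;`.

The nullable symbols are {B, C}.
ε ∉ L(G), so no ε-production is kept.
Add the nullable-subset variants: D → C f gives C f | f. D → f C c gives f C c | f c.

S ::= f d | c | d | f b S | c D; D ::= b | C f | f | f d | f C c | f c | f B; C ::= f | S f; B ::= c f | b c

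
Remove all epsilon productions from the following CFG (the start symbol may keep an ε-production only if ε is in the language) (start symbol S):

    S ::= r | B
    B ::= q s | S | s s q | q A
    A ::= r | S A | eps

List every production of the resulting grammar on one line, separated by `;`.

The nullable symbols are {A}.
ε ∉ L(G), so no ε-production is kept.
Expand every rule over subsets of its nullable positions: B → q A gives q A | q. A → S A gives S A | S.

S ::= r | B; B ::= q s | S | s s q | q A | q; A ::= r | S A | S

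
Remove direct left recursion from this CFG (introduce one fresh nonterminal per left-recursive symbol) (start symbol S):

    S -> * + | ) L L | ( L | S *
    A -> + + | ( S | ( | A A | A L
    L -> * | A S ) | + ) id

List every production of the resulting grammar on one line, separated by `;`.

S -> * + S' | ) L L S' | ( L S'; A -> + + A' | ( S A' | ( A'; L -> * | A S ) | + ) id; S' -> * S' | eps; A' -> A A' | L A' | eps

Directly left-recursive nonterminals: S, A.
For S: α = {*}, β = {* +, ) L L, ( L}. Rewrite as S → β S' and S' → α S' | ε.
For A: α = {A, L}, β = {+ +, ( S, (}. Rewrite as A → β A' and A' → α A' | ε.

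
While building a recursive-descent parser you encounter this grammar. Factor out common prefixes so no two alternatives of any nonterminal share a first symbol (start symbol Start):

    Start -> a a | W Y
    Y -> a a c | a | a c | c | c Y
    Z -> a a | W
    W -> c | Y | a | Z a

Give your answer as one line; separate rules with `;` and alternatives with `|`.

Start -> a a | W Y; Y -> a Y1 | c Y2; Z -> a a | W; W -> c | Y | a | Z a; Y1 -> a c | ε | c; Y2 -> ε | Y

Y has alternatives sharing prefix 'a': factor to Y → a Y1 with Y1 → a c | ε | c.
Y has alternatives sharing prefix 'c': factor to Y → c Y2 with Y2 → ε | Y.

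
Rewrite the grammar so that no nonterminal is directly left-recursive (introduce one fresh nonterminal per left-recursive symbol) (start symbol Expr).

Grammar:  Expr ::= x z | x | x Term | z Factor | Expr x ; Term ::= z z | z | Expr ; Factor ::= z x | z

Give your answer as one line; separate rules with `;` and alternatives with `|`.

Directly left-recursive nonterminal: Expr.
For Expr: α = {x}, β = {x z, x, x Term, z Factor}. Rewrite as Expr → β Expr1 and Expr1 → α Expr1 | ε.

Expr ::= x z Expr1 | x Expr1 | x Term Expr1 | z Factor Expr1; Term ::= z z | z | Expr; Factor ::= z x | z; Expr1 ::= x Expr1 | epsilon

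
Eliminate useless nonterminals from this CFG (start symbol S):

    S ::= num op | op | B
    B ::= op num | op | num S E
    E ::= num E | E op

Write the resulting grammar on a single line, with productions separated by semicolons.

Generating nonterminals: {B, S}.
Reachable from S after that: {B, S}.
Removed useless symbols: {E} and every production mentioning them.

S ::= num op | op | B; B ::= op num | op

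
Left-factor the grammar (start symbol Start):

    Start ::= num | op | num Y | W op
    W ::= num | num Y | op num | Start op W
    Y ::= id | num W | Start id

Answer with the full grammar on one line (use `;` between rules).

Start has alternatives sharing prefix 'num': factor to Start → num Start1 with Start1 → ε | Y.
W has alternatives sharing prefix 'num': factor to W → num W1 with W1 → ε | Y.

Start ::= op | W op | num Start1; W ::= op num | Start op W | num W1; Y ::= id | num W | Start id; Start1 ::= ε | Y; W1 ::= ε | Y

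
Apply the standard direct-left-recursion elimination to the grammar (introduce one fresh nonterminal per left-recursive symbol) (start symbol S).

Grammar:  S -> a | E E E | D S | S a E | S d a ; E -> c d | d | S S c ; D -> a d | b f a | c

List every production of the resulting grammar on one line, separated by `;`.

Left recursion appears on S.
For S: α = {a E, d a}, β = {a, E E E, D S}. Rewrite as S → β S' and S' → α S' | ε.

S -> a S' | E E E S' | D S S'; E -> c d | d | S S c; D -> a d | b f a | c; S' -> a E S' | d a S' | ε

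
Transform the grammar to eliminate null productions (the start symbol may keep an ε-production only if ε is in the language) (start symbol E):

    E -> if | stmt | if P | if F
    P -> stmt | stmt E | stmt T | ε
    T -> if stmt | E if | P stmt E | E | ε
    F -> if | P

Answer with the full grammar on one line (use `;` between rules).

E -> if | stmt | if P | if F; P -> stmt | stmt E | stmt T; T -> if stmt | E if | P stmt E | stmt E | E; F -> if | P

Nullable nonterminals: {F, P, T}.
ε ∉ L(G), so no ε-production is kept.
Add the nullable-subset variants: T → P stmt E gives P stmt E | stmt E.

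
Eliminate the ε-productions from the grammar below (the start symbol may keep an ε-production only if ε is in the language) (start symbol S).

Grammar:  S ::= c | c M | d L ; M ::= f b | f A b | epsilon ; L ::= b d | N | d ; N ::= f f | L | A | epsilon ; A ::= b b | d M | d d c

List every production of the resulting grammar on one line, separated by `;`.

S ::= c | c M | d L | d; M ::= f b | f A b; L ::= b d | N | d; N ::= f f | L | A; A ::= b b | d M | d | d d c

The nullable symbols are {L, M, N}.
ε ∉ L(G), so no ε-production is kept.
For each production, add variants omitting each subset of nullable occurrences: S → d L gives d L | d. A → d M gives d M | d.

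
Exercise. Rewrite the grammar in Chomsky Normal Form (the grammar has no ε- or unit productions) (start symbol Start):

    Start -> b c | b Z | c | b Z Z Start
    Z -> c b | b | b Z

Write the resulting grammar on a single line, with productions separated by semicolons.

Start -> X1 X2 | X1 Z | c | X1 Y1; Z -> X2 X1 | b | X1 Z; X1 -> b; X2 -> c; Y1 -> Z Y2; Y2 -> Z Start

Introduce a nonterminal for each terminal appearing in a rule of length ≥ 2: X1 → b, X2 → c.
Binarize each right-hand side of length ≥ 3 by chaining fresh nonterminals (Y1, Y2, …): affected rules were Start → X1 Z Z Start.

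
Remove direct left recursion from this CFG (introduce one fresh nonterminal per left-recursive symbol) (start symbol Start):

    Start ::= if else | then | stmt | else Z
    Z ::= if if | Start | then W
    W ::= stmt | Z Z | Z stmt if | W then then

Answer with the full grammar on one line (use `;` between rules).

Directly left-recursive nonterminal: W.
For W: α = {then then}, β = {stmt, Z Z, Z stmt if}. Rewrite as W → β W1 and W1 → α W1 | ε.

Start ::= if else | then | stmt | else Z; Z ::= if if | Start | then W; W ::= stmt W1 | Z Z W1 | Z stmt if W1; W1 ::= then then W1 | ε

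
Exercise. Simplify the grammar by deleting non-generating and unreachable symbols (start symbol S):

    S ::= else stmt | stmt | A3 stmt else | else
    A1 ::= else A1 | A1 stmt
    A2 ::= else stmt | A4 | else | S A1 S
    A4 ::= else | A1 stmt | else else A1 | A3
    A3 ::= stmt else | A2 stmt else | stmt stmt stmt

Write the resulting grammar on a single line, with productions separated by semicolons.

Generating nonterminals: {A2, A3, A4, S}.
Reachable from S after that: {A2, A3, A4, S}.
Removed useless symbols: {A1} and every production mentioning them.

S ::= else stmt | stmt | A3 stmt else | else; A2 ::= else stmt | A4 | else; A4 ::= else | A3; A3 ::= stmt else | A2 stmt else | stmt stmt stmt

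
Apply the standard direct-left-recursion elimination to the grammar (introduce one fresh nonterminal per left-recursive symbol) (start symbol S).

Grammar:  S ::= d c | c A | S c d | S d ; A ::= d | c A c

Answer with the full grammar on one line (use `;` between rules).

Directly left-recursive nonterminal: S.
For S: α = {c d, d}, β = {d c, c A}. Rewrite as S → β S' and S' → α S' | ε.

S ::= d c S' | c A S'; A ::= d | c A c; S' ::= c d S' | d S' | ε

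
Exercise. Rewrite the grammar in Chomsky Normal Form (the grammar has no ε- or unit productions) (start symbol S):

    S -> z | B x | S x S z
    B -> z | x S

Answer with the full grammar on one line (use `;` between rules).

S -> z | B X1 | S Y1; B -> z | X1 S; X1 -> x; X2 -> z; Y1 -> X1 Y2; Y2 -> S X2

Introduce a nonterminal for each terminal appearing in a rule of length ≥ 2: X1 → x, X2 → z.
Binarize each right-hand side of length ≥ 3 by chaining fresh nonterminals (Y1, Y2, …): affected rules were S → S X1 S X2.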